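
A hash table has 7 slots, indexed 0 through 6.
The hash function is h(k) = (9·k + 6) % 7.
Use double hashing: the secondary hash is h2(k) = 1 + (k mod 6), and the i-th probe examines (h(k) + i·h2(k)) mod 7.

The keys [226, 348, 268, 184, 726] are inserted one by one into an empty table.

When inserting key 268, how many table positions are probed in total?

2

226 hashes to 3; slot 3 is free => place at 3.
348 hashes to 2; slot 2 is free => place at 2.
268 hashes to 3, h2=5; 3 taken => place at 1.
184 hashes to 3, h2=5; 3,1 taken => place at 6.
726 hashes to 2, h2=1; 2,3 taken => place at 4.
Table: [., 268, 348, 226, 726, ., 184]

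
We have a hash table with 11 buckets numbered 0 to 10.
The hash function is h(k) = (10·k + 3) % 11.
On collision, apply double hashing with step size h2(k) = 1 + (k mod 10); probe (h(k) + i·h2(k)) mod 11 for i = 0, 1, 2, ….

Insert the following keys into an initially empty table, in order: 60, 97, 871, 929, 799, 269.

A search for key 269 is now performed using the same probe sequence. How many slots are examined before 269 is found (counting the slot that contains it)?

4

60: h=9 → slot 9
97: h=5 → slot 5
871: h=1 → slot 1
929: h=9, h2=10, probe 9,8 → slot 8
799: h=7 → slot 7
269: h=9, h2=10, probe 9,8,7,6 → slot 6
Table: [., 871, ., ., ., 97, 269, 799, 929, 60, .]
Lookup 269: h=9, h2=10, probe 9,8,7,6 → found at 6.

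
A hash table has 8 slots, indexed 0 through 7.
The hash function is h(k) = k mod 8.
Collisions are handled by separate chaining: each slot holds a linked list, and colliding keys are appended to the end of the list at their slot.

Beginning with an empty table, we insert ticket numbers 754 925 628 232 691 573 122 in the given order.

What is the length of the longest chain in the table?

2

754 -> bucket 2
925 -> bucket 5
628 -> bucket 4
232 -> bucket 0
691 -> bucket 3
573 -> bucket 5 (collision)
122 -> bucket 2 (collision)
Final buckets:
0: 232
1: _
2: 754 -> 122
3: 691
4: 628
5: 925 -> 573
6: _
7: _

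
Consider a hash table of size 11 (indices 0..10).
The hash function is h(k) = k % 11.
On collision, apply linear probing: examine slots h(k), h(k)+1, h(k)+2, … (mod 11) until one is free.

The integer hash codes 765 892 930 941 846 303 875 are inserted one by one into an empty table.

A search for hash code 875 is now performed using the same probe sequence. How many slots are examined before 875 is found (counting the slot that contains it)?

6

Insert 765: h=6, slot 6 empty -> index 6.
Insert 892: h=1, slot 1 empty -> index 1.
Insert 930: h=6, slot 6 occupied -> index 7.
Insert 941: h=6, slots 6,7 occupied -> index 8.
Insert 846: h=10, slot 10 empty -> index 10.
Insert 303: h=6, slots 6,7,8 occupied -> index 9.
Insert 875: h=6, slots 6,7,8,9,10 occupied -> index 0.
Table: [875, 892, —, —, —, —, 765, 930, 941, 303, 846]
Lookup 875: h=6, probe 6,7,8,9,10,0 → found at 0.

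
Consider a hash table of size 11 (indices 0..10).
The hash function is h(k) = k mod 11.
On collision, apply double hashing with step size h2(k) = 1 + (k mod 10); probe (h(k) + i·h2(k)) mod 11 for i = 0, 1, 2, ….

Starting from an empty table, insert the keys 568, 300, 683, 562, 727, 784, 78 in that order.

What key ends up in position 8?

568 hashes to 7; slot 7 is free -> place at 7.
300 hashes to 3; slot 3 is free -> place at 3.
683 hashes to 1; slot 1 is free -> place at 1.
562 hashes to 1, h2=3; 1 taken -> place at 4.
727 hashes to 1, h2=8; 1 taken -> place at 9.
784 hashes to 3, h2=5; 3 taken -> place at 8.
78 hashes to 1, h2=9; 1 taken -> place at 10.
Table: [—, 683, —, 300, 562, —, —, 568, 784, 727, 78]

784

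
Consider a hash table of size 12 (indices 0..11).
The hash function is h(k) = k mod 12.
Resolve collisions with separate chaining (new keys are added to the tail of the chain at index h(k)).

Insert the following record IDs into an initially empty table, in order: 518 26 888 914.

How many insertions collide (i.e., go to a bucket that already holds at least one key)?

2

Insert 518: h=2, bucket 2 empty -> new chain.
Insert 26: h=2, bucket 2 nonempty -> append to chain.
Insert 888: h=0, bucket 0 empty -> new chain.
Insert 914: h=2, bucket 2 nonempty -> append to chain.
Final buckets:
0: 888
1: _
2: 518 -> 26 -> 914
3: _
4: _
5: _
6: _
7: _
8: _
9: _
10: _
11: _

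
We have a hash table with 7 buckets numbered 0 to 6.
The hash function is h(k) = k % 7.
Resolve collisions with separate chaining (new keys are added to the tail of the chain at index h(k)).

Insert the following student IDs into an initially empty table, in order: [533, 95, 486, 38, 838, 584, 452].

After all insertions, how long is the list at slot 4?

2

Insert 533: h=1, bucket 1 empty -> new chain.
Insert 95: h=4, bucket 4 empty -> new chain.
Insert 486: h=3, bucket 3 empty -> new chain.
Insert 38: h=3, bucket 3 nonempty -> append to chain.
Insert 838: h=5, bucket 5 empty -> new chain.
Insert 584: h=3, bucket 3 nonempty -> append to chain.
Insert 452: h=4, bucket 4 nonempty -> append to chain.
Final buckets:
0: _
1: 533
2: _
3: 486 -> 38 -> 584
4: 95 -> 452
5: 838
6: _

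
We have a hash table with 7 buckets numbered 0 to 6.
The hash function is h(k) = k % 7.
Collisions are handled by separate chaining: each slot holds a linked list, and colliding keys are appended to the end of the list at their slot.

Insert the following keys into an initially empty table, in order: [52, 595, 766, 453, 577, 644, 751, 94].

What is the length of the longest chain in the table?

4

Insert 52: h=3, bucket 3 empty -> new chain.
Insert 595: h=0, bucket 0 empty -> new chain.
Insert 766: h=3, bucket 3 nonempty -> append to chain.
Insert 453: h=5, bucket 5 empty -> new chain.
Insert 577: h=3, bucket 3 nonempty -> append to chain.
Insert 644: h=0, bucket 0 nonempty -> append to chain.
Insert 751: h=2, bucket 2 empty -> new chain.
Insert 94: h=3, bucket 3 nonempty -> append to chain.
Final buckets:
0: 595 -> 644
1: ∅
2: 751
3: 52 -> 766 -> 577 -> 94
4: ∅
5: 453
6: ∅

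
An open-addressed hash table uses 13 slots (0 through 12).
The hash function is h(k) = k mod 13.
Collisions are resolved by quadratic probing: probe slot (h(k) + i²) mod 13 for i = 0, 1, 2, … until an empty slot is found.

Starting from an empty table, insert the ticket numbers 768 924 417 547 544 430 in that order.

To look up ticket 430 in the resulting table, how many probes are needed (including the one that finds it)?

768 hashes to 1; slot 1 is free -> place at 1.
924 hashes to 1; 1 taken -> place at 2.
417 hashes to 1; 1,2 taken -> place at 5.
547 hashes to 1; 1,2,5 taken -> place at 10.
544 hashes to 11; slot 11 is free -> place at 11.
430 hashes to 1; 1,2,5,10 taken -> place at 4.
Table: [_, 768, 924, _, 430, 417, _, _, _, _, 547, 544, _]
Lookup 430: h=1, probe 1,2,5,10,4 → found at 4.

5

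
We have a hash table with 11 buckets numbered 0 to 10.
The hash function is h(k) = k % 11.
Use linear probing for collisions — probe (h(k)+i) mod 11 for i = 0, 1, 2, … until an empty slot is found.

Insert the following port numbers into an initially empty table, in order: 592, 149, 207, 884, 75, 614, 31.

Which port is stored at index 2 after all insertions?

Insert 592: h=9, slot 9 empty → index 9.
Insert 149: h=6, slot 6 empty → index 6.
Insert 207: h=9, slot 9 occupied → index 10.
Insert 884: h=4, slot 4 empty → index 4.
Insert 75: h=9, slots 9,10 occupied → index 0.
Insert 614: h=9, slots 9,10,0 occupied → index 1.
Insert 31: h=9, slots 9,10,0,1 occupied → index 2.
Table: [75, 614, 31, ., 884, ., 149, ., ., 592, 207]

31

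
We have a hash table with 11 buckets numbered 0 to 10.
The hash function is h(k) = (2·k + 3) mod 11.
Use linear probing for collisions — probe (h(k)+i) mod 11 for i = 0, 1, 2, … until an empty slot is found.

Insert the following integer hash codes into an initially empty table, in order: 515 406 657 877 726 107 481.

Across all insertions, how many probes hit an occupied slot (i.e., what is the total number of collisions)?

515 hashes to 10; slot 10 is free → place at 10.
406 hashes to 1; slot 1 is free → place at 1.
657 hashes to 8; slot 8 is free → place at 8.
877 hashes to 8; 8 taken → place at 9.
726 hashes to 3; slot 3 is free → place at 3.
107 hashes to 8; 8,9,10 taken → place at 0.
481 hashes to 8; 8,9,10,0,1 taken → place at 2.
Table: [107, 406, 481, 726, -, -, -, -, 657, 877, 515]

9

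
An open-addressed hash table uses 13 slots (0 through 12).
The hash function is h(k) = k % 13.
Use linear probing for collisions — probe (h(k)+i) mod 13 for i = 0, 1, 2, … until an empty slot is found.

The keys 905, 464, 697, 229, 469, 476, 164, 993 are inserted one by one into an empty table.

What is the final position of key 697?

10

905 hashes to 8; slot 8 is free -> place at 8.
464 hashes to 9; slot 9 is free -> place at 9.
697 hashes to 8; 8,9 taken -> place at 10.
229 hashes to 8; 8,9,10 taken -> place at 11.
469 hashes to 1; slot 1 is free -> place at 1.
476 hashes to 8; 8,9,10,11 taken -> place at 12.
164 hashes to 8; 8,9,10,11,12 taken -> place at 0.
993 hashes to 5; slot 5 is free -> place at 5.
Table: [164, 469, ., ., ., 993, ., ., 905, 464, 697, 229, 476]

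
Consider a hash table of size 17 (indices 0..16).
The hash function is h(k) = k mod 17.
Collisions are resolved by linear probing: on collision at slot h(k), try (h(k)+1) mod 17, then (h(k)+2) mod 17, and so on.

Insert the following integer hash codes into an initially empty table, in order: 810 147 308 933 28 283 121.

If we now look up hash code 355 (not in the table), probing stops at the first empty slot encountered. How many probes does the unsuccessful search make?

2

Insert 810: h=11, slot 11 empty => index 11.
Insert 147: h=11, slot 11 occupied => index 12.
Insert 308: h=2, slot 2 empty => index 2.
Insert 933: h=15, slot 15 empty => index 15.
Insert 28: h=11, slots 11,12 occupied => index 13.
Insert 283: h=11, slots 11,12,13 occupied => index 14.
Insert 121: h=2, slot 2 occupied => index 3.
Table: [—, —, 308, 121, —, —, —, —, —, —, —, 810, 147, 28, 283, 933, —]
Lookup 355: h=15, probe 15,16 → slot 16 empty, not found.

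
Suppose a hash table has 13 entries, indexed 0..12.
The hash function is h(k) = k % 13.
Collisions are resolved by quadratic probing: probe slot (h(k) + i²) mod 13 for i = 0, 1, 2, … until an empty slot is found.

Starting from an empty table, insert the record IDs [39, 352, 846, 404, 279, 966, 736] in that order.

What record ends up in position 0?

39

Insert 39: h=0, slot 0 empty -> index 0.
Insert 352: h=1, slot 1 empty -> index 1.
Insert 846: h=1, slot 1 occupied -> index 2.
Insert 404: h=1, slots 1,2 occupied -> index 5.
Insert 279: h=6, slot 6 empty -> index 6.
Insert 966: h=4, slot 4 empty -> index 4.
Insert 736: h=8, slot 8 empty -> index 8.
Table: [39, 352, 846, ., 966, 404, 279, ., 736, ., ., ., .]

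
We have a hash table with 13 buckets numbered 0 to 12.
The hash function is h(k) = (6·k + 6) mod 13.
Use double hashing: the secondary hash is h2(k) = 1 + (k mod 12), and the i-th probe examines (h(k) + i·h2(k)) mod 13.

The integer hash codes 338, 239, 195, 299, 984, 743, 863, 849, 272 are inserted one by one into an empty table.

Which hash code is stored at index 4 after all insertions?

743

338 hashes to 6; slot 6 is free → place at 6.
239 hashes to 10; slot 10 is free → place at 10.
195 hashes to 6, h2=4; 6,10 taken → place at 1.
299 hashes to 6, h2=12; 6 taken → place at 5.
984 hashes to 8; slot 8 is free → place at 8.
743 hashes to 5, h2=12; 5 taken → place at 4.
863 hashes to 10, h2=12; 10 taken → place at 9.
849 hashes to 4, h2=10; 4,1 taken → place at 11.
272 hashes to 0; slot 0 is free → place at 0.
Table: [272, 195, ., ., 743, 299, 338, ., 984, 863, 239, 849, .]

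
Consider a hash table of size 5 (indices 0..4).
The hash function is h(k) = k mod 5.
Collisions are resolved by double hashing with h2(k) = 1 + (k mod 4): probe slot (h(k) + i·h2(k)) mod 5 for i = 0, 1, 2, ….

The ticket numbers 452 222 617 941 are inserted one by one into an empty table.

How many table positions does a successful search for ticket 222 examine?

2

452 hashes to 2; slot 2 is free => place at 2.
222 hashes to 2, h2=3; 2 taken => place at 0.
617 hashes to 2, h2=2; 2 taken => place at 4.
941 hashes to 1; slot 1 is free => place at 1.
Table: [222, 941, 452, -, 617]
Lookup 222: h=2, h2=3, probe 2,0 → found at 0.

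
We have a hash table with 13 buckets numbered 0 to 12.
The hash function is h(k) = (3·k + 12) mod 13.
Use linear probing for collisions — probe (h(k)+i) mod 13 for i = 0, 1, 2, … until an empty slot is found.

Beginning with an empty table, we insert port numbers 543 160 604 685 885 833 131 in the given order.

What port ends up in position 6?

543 hashes to 3; slot 3 is free → place at 3.
160 hashes to 11; slot 11 is free → place at 11.
604 hashes to 4; slot 4 is free → place at 4.
685 hashes to 0; slot 0 is free → place at 0.
885 hashes to 2; slot 2 is free → place at 2.
833 hashes to 2; 2,3,4 taken → place at 5.
131 hashes to 2; 2,3,4,5 taken → place at 6.
Table: [685, ∅, 885, 543, 604, 833, 131, ∅, ∅, ∅, ∅, 160, ∅]

131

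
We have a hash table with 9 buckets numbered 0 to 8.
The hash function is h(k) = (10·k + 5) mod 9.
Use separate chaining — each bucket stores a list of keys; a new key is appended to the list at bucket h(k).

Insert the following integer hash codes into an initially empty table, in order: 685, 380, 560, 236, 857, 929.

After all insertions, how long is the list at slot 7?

5

685 → bucket 6
380 → bucket 7
560 → bucket 7 (collision)
236 → bucket 7 (collision)
857 → bucket 7 (collision)
929 → bucket 7 (collision)
Final buckets:
0: ∅
1: ∅
2: ∅
3: ∅
4: ∅
5: ∅
6: 685
7: 380 -> 560 -> 236 -> 857 -> 929
8: ∅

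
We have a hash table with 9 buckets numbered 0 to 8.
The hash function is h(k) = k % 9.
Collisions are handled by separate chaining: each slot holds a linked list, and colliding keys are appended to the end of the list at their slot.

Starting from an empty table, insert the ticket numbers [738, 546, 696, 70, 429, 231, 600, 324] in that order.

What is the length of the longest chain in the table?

4

738 → bucket 0
546 → bucket 6
696 → bucket 3
70 → bucket 7
429 → bucket 6 (collision)
231 → bucket 6 (collision)
600 → bucket 6 (collision)
324 → bucket 0 (collision)
Final buckets:
0: 738 -> 324
1: _
2: _
3: 696
4: _
5: _
6: 546 -> 429 -> 231 -> 600
7: 70
8: _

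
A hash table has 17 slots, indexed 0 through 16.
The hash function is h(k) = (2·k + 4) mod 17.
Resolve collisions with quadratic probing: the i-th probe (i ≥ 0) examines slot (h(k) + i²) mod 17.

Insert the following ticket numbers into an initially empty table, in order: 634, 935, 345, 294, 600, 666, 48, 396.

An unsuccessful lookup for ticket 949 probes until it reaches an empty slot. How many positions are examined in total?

3

Insert 634: h=14, slot 14 empty -> index 14.
Insert 935: h=4, slot 4 empty -> index 4.
Insert 345: h=14, slot 14 occupied -> index 15.
Insert 294: h=14, slots 14,15 occupied -> index 1.
Insert 600: h=14, slots 14,15,1 occupied -> index 6.
Insert 666: h=10, slot 10 empty -> index 10.
Insert 48: h=15, slot 15 occupied -> index 16.
Insert 396: h=14, slots 14,15,1,6 occupied -> index 13.
Table: [., 294, ., ., 935, ., 600, ., ., ., 666, ., ., 396, 634, 345, 48]
Lookup 949: h=15, probe 15,16,2 → slot 2 empty, not found.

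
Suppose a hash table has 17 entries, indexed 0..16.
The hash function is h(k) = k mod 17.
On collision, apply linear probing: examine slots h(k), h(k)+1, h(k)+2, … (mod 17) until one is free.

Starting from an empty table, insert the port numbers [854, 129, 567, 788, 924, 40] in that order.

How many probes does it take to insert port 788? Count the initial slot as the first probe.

854 hashes to 4; slot 4 is free -> place at 4.
129 hashes to 10; slot 10 is free -> place at 10.
567 hashes to 6; slot 6 is free -> place at 6.
788 hashes to 6; 6 taken -> place at 7.
924 hashes to 6; 6,7 taken -> place at 8.
40 hashes to 6; 6,7,8 taken -> place at 9.
Table: [., ., ., ., 854, ., 567, 788, 924, 40, 129, ., ., ., ., ., .]

2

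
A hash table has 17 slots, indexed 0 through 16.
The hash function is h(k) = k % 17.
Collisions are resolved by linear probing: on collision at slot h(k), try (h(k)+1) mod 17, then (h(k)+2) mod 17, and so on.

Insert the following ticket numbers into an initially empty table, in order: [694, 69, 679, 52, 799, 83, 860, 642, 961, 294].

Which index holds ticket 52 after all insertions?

Insert 694: h=14, slot 14 empty -> index 14.
Insert 69: h=1, slot 1 empty -> index 1.
Insert 679: h=16, slot 16 empty -> index 16.
Insert 52: h=1, slot 1 occupied -> index 2.
Insert 799: h=0, slot 0 empty -> index 0.
Insert 83: h=15, slot 15 empty -> index 15.
Insert 860: h=10, slot 10 empty -> index 10.
Insert 642: h=13, slot 13 empty -> index 13.
Insert 961: h=9, slot 9 empty -> index 9.
Insert 294: h=5, slot 5 empty -> index 5.
Table: [799, 69, 52, —, —, 294, —, —, —, 961, 860, —, —, 642, 694, 83, 679]

2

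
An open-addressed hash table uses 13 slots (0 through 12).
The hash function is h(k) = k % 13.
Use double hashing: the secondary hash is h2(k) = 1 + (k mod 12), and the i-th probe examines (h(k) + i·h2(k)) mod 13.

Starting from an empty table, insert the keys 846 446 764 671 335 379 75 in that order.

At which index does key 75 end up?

5

846 hashes to 1; slot 1 is free => place at 1.
446 hashes to 4; slot 4 is free => place at 4.
764 hashes to 10; slot 10 is free => place at 10.
671 hashes to 8; slot 8 is free => place at 8.
335 hashes to 10, h2=12; 10 taken => place at 9.
379 hashes to 2; slot 2 is free => place at 2.
75 hashes to 10, h2=4; 10,1 taken => place at 5.
Table: [—, 846, 379, —, 446, 75, —, —, 671, 335, 764, —, —]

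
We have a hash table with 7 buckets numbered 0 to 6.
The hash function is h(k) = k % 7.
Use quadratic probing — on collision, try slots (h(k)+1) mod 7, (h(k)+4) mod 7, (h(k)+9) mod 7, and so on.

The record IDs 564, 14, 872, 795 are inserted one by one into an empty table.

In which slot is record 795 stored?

Insert 564: h=4, slot 4 empty -> index 4.
Insert 14: h=0, slot 0 empty -> index 0.
Insert 872: h=4, slot 4 occupied -> index 5.
Insert 795: h=4, slots 4,5 occupied -> index 1.
Table: [14, 795, ., ., 564, 872, .]

1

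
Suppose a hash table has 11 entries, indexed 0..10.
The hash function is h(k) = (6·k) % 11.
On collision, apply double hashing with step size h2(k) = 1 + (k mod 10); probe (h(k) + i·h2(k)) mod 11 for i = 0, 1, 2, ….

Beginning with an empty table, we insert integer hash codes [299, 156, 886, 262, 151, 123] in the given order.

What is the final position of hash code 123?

5

299: h=1 => slot 1
156: h=1, h2=7, probe 1,8 => slot 8
886: h=3 => slot 3
262: h=10 => slot 10
151: h=4 => slot 4
123: h=1, h2=4, probe 1,5 => slot 5
Table: [—, 299, —, 886, 151, 123, —, —, 156, —, 262]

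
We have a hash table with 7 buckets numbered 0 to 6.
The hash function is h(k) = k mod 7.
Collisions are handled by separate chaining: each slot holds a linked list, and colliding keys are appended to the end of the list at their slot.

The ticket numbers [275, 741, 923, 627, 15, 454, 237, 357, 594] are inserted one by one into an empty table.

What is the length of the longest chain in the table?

5

275 → bucket 2
741 → bucket 6
923 → bucket 6 (collision)
627 → bucket 4
15 → bucket 1
454 → bucket 6 (collision)
237 → bucket 6 (collision)
357 → bucket 0
594 → bucket 6 (collision)
Final buckets:
0: 357
1: 15
2: 275
3: -
4: 627
5: -
6: 741 -> 923 -> 454 -> 237 -> 594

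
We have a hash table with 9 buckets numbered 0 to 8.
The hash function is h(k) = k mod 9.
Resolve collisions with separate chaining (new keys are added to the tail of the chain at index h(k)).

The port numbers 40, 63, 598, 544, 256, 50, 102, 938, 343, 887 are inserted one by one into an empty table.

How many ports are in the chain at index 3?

40 → bucket 4
63 → bucket 0
598 → bucket 4 (collision)
544 → bucket 4 (collision)
256 → bucket 4 (collision)
50 → bucket 5
102 → bucket 3
938 → bucket 2
343 → bucket 1
887 → bucket 5 (collision)
Final buckets:
0: 63
1: 343
2: 938
3: 102
4: 40 -> 598 -> 544 -> 256
5: 50 -> 887
6: —
7: —
8: —

1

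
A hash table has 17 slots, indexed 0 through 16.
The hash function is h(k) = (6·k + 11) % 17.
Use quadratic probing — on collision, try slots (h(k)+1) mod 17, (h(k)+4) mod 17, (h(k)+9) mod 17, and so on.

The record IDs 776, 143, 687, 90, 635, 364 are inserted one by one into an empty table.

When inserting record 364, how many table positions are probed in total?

3

776 hashes to 9; slot 9 is free → place at 9.
143 hashes to 2; slot 2 is free → place at 2.
687 hashes to 2; 2 taken → place at 3.
90 hashes to 7; slot 7 is free → place at 7.
635 hashes to 13; slot 13 is free → place at 13.
364 hashes to 2; 2,3 taken → place at 6.
Table: [-, -, 143, 687, -, -, 364, 90, -, 776, -, -, -, 635, -, -, -]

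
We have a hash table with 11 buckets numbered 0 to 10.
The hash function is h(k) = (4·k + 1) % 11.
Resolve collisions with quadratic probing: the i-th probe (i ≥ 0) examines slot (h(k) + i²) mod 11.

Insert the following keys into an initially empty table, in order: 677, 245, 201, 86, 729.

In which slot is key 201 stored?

677 hashes to 3; slot 3 is free → place at 3.
245 hashes to 2; slot 2 is free → place at 2.
201 hashes to 2; 2,3 taken → place at 6.
86 hashes to 4; slot 4 is free → place at 4.
729 hashes to 2; 2,3,6 taken → place at 0.
Table: [729, —, 245, 677, 86, —, 201, —, —, —, —]

6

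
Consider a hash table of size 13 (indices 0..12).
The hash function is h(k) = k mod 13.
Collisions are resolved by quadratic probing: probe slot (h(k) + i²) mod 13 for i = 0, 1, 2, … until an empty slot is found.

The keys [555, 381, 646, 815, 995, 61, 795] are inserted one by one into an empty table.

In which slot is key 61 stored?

5

Insert 555: h=9, slot 9 empty => index 9.
Insert 381: h=4, slot 4 empty => index 4.
Insert 646: h=9, slot 9 occupied => index 10.
Insert 815: h=9, slots 9,10 occupied => index 0.
Insert 995: h=7, slot 7 empty => index 7.
Insert 61: h=9, slots 9,10,0 occupied => index 5.
Insert 795: h=2, slot 2 empty => index 2.
Table: [815, —, 795, —, 381, 61, —, 995, —, 555, 646, —, —]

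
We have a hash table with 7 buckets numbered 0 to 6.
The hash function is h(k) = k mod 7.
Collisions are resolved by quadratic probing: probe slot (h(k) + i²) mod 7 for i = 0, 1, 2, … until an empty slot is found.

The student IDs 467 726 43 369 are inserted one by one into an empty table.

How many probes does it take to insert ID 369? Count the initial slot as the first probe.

467: h=5 → slot 5
726: h=5, probe 5,6 → slot 6
43: h=1 → slot 1
369: h=5, probe 5,6,2 → slot 2
Table: [., 43, 369, ., ., 467, 726]

3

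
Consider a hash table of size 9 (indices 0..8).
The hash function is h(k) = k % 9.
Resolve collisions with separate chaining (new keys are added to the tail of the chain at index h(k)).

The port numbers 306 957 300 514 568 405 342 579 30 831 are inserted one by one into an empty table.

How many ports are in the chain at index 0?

Insert 306: h=0, bucket 0 empty → new chain.
Insert 957: h=3, bucket 3 empty → new chain.
Insert 300: h=3, bucket 3 nonempty → append to chain.
Insert 514: h=1, bucket 1 empty → new chain.
Insert 568: h=1, bucket 1 nonempty → append to chain.
Insert 405: h=0, bucket 0 nonempty → append to chain.
Insert 342: h=0, bucket 0 nonempty → append to chain.
Insert 579: h=3, bucket 3 nonempty → append to chain.
Insert 30: h=3, bucket 3 nonempty → append to chain.
Insert 831: h=3, bucket 3 nonempty → append to chain.
Final buckets:
0: 306 -> 405 -> 342
1: 514 -> 568
2: _
3: 957 -> 300 -> 579 -> 30 -> 831
4: _
5: _
6: _
7: _
8: _

3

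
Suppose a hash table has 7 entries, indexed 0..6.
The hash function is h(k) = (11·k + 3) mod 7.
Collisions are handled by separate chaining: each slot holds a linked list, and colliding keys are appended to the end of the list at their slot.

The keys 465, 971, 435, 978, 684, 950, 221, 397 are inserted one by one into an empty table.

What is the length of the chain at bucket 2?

5

465 -> bucket 1
971 -> bucket 2
435 -> bucket 0
978 -> bucket 2 (collision)
684 -> bucket 2 (collision)
950 -> bucket 2 (collision)
221 -> bucket 5
397 -> bucket 2 (collision)
Final buckets:
0: 435
1: 465
2: 971 -> 978 -> 684 -> 950 -> 397
3: -
4: -
5: 221
6: -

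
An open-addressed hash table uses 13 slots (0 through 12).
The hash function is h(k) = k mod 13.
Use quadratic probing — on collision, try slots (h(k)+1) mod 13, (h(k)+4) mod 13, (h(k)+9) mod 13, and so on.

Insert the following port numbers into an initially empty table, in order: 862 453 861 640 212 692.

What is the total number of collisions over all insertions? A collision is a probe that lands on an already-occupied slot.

6

Insert 862: h=4, slot 4 empty -> index 4.
Insert 453: h=11, slot 11 empty -> index 11.
Insert 861: h=3, slot 3 empty -> index 3.
Insert 640: h=3, slots 3,4 occupied -> index 7.
Insert 212: h=4, slot 4 occupied -> index 5.
Insert 692: h=3, slots 3,4,7 occupied -> index 12.
Table: [_, _, _, 861, 862, 212, _, 640, _, _, _, 453, 692]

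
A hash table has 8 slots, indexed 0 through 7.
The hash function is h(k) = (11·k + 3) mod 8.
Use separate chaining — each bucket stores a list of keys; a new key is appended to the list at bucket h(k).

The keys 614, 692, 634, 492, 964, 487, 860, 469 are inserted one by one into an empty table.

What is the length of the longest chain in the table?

4

614 -> bucket 5
692 -> bucket 7
634 -> bucket 1
492 -> bucket 7 (collision)
964 -> bucket 7 (collision)
487 -> bucket 0
860 -> bucket 7 (collision)
469 -> bucket 2
Final buckets:
0: 487
1: 634
2: 469
3: _
4: _
5: 614
6: _
7: 692 -> 492 -> 964 -> 860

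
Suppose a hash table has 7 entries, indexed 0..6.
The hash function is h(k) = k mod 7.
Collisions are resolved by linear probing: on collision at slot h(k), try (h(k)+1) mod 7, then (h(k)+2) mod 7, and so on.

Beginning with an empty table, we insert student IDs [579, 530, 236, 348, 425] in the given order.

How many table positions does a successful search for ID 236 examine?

Insert 579: h=5, slot 5 empty -> index 5.
Insert 530: h=5, slot 5 occupied -> index 6.
Insert 236: h=5, slots 5,6 occupied -> index 0.
Insert 348: h=5, slots 5,6,0 occupied -> index 1.
Insert 425: h=5, slots 5,6,0,1 occupied -> index 2.
Table: [236, 348, 425, ., ., 579, 530]
Lookup 236: h=5, probe 5,6,0 → found at 0.

3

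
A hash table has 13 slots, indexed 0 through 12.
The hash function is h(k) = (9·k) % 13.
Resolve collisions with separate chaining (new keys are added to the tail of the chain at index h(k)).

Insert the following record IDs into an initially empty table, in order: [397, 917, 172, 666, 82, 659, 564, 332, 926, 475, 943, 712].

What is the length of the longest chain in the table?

5

Insert 397: h=11, bucket 11 empty -> new chain.
Insert 917: h=11, bucket 11 nonempty -> append to chain.
Insert 172: h=1, bucket 1 empty -> new chain.
Insert 666: h=1, bucket 1 nonempty -> append to chain.
Insert 82: h=10, bucket 10 empty -> new chain.
Insert 659: h=3, bucket 3 empty -> new chain.
Insert 564: h=6, bucket 6 empty -> new chain.
Insert 332: h=11, bucket 11 nonempty -> append to chain.
Insert 926: h=1, bucket 1 nonempty -> append to chain.
Insert 475: h=11, bucket 11 nonempty -> append to chain.
Insert 943: h=11, bucket 11 nonempty -> append to chain.
Insert 712: h=12, bucket 12 empty -> new chain.
Final buckets:
0: ∅
1: 172 -> 666 -> 926
2: ∅
3: 659
4: ∅
5: ∅
6: 564
7: ∅
8: ∅
9: ∅
10: 82
11: 397 -> 917 -> 332 -> 475 -> 943
12: 712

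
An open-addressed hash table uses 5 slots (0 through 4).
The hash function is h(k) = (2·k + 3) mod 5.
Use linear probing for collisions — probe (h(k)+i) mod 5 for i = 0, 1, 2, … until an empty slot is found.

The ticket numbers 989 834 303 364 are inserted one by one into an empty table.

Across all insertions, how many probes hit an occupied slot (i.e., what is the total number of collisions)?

989: h=1 => slot 1
834: h=1, probe 1,2 => slot 2
303: h=4 => slot 4
364: h=1, probe 1,2,3 => slot 3
Table: [., 989, 834, 364, 303]

3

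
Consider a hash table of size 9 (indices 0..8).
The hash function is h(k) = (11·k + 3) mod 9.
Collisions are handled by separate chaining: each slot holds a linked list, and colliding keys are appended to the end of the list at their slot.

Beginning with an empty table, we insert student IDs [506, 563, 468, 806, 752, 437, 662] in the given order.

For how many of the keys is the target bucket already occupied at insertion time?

Insert 506: h=7, bucket 7 empty → new chain.
Insert 563: h=4, bucket 4 empty → new chain.
Insert 468: h=3, bucket 3 empty → new chain.
Insert 806: h=4, bucket 4 nonempty → append to chain.
Insert 752: h=4, bucket 4 nonempty → append to chain.
Insert 437: h=4, bucket 4 nonempty → append to chain.
Insert 662: h=4, bucket 4 nonempty → append to chain.
Final buckets:
0: .
1: .
2: .
3: 468
4: 563 -> 806 -> 752 -> 437 -> 662
5: .
6: .
7: 506
8: .

4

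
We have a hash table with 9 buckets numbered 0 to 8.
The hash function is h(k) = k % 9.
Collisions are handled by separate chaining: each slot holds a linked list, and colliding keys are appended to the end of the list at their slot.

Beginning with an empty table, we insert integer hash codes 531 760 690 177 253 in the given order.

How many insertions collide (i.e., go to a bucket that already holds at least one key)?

1

Insert 531: h=0, bucket 0 empty -> new chain.
Insert 760: h=4, bucket 4 empty -> new chain.
Insert 690: h=6, bucket 6 empty -> new chain.
Insert 177: h=6, bucket 6 nonempty -> append to chain.
Insert 253: h=1, bucket 1 empty -> new chain.
Final buckets:
0: 531
1: 253
2: —
3: —
4: 760
5: —
6: 690 -> 177
7: —
8: —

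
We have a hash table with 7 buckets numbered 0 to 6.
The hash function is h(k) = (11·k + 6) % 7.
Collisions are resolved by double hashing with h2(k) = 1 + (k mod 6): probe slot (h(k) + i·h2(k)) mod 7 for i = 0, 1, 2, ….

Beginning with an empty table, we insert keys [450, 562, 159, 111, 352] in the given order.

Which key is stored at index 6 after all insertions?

111

450 hashes to 0; slot 0 is free → place at 0.
562 hashes to 0, h2=5; 0 taken → place at 5.
159 hashes to 5, h2=4; 5 taken → place at 2.
111 hashes to 2, h2=4; 2 taken → place at 6.
352 hashes to 0, h2=5; 0,5 taken → place at 3.
Table: [450, ∅, 159, 352, ∅, 562, 111]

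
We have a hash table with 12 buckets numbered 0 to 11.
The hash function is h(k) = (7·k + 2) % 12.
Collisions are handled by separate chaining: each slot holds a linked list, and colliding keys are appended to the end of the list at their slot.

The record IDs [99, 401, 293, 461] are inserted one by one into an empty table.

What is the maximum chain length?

Insert 99: h=11, bucket 11 empty -> new chain.
Insert 401: h=1, bucket 1 empty -> new chain.
Insert 293: h=1, bucket 1 nonempty -> append to chain.
Insert 461: h=1, bucket 1 nonempty -> append to chain.
Final buckets:
0: .
1: 401 -> 293 -> 461
2: .
3: .
4: .
5: .
6: .
7: .
8: .
9: .
10: .
11: 99

3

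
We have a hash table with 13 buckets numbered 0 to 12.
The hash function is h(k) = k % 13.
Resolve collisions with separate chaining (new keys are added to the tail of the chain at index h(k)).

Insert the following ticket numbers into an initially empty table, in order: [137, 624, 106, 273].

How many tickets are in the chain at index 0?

2

Insert 137: h=7, bucket 7 empty → new chain.
Insert 624: h=0, bucket 0 empty → new chain.
Insert 106: h=2, bucket 2 empty → new chain.
Insert 273: h=0, bucket 0 nonempty → append to chain.
Final buckets:
0: 624 -> 273
1: —
2: 106
3: —
4: —
5: —
6: —
7: 137
8: —
9: —
10: —
11: —
12: —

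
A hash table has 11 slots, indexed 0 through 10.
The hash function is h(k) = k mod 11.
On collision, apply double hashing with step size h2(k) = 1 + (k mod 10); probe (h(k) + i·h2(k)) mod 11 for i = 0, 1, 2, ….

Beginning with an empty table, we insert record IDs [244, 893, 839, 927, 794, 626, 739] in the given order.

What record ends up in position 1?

244: h=2 => slot 2
893: h=2, h2=4, probe 2,6 => slot 6
839: h=3 => slot 3
927: h=3, h2=8, probe 3,0 => slot 0
794: h=2, h2=5, probe 2,7 => slot 7
626: h=10 => slot 10
739: h=2, h2=10, probe 2,1 => slot 1
Table: [927, 739, 244, 839, -, -, 893, 794, -, -, 626]

739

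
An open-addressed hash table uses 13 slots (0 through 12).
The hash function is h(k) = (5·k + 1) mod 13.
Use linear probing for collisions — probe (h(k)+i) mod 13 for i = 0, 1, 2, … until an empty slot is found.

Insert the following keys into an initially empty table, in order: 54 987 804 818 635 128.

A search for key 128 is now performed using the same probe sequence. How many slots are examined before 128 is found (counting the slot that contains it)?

3

Insert 54: h=11, slot 11 empty → index 11.
Insert 987: h=9, slot 9 empty → index 9.
Insert 804: h=4, slot 4 empty → index 4.
Insert 818: h=9, slot 9 occupied → index 10.
Insert 635: h=4, slot 4 occupied → index 5.
Insert 128: h=4, slots 4,5 occupied → index 6.
Table: [., ., ., ., 804, 635, 128, ., ., 987, 818, 54, .]
Lookup 128: h=4, probe 4,5,6 → found at 6.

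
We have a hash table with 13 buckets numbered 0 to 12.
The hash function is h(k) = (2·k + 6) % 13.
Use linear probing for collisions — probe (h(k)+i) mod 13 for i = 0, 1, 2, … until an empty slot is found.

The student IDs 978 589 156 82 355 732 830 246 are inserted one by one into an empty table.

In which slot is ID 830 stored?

5

978: h=12 -> slot 12
589: h=1 -> slot 1
156: h=6 -> slot 6
82: h=1, probe 1,2 -> slot 2
355: h=1, probe 1,2,3 -> slot 3
732: h=1, probe 1,2,3,4 -> slot 4
830: h=2, probe 2,3,4,5 -> slot 5
246: h=4, probe 4,5,6,7 -> slot 7
Table: [-, 589, 82, 355, 732, 830, 156, 246, -, -, -, -, 978]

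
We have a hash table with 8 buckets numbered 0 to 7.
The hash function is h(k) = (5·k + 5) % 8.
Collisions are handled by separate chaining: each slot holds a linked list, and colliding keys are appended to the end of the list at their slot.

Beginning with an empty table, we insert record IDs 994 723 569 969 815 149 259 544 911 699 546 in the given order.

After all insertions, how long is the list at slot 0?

2

994 → bucket 7
723 → bucket 4
569 → bucket 2
969 → bucket 2 (collision)
815 → bucket 0
149 → bucket 6
259 → bucket 4 (collision)
544 → bucket 5
911 → bucket 0 (collision)
699 → bucket 4 (collision)
546 → bucket 7 (collision)
Final buckets:
0: 815 -> 911
1: ∅
2: 569 -> 969
3: ∅
4: 723 -> 259 -> 699
5: 544
6: 149
7: 994 -> 546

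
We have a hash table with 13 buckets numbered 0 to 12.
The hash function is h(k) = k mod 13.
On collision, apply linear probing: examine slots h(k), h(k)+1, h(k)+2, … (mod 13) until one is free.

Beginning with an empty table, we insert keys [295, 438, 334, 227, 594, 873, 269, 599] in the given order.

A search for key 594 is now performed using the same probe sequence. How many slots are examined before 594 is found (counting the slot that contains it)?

Insert 295: h=9, slot 9 empty → index 9.
Insert 438: h=9, slot 9 occupied → index 10.
Insert 334: h=9, slots 9,10 occupied → index 11.
Insert 227: h=6, slot 6 empty → index 6.
Insert 594: h=9, slots 9,10,11 occupied → index 12.
Insert 873: h=2, slot 2 empty → index 2.
Insert 269: h=9, slots 9,10,11,12 occupied → index 0.
Insert 599: h=1, slot 1 empty → index 1.
Table: [269, 599, 873, —, —, —, 227, —, —, 295, 438, 334, 594]
Lookup 594: h=9, probe 9,10,11,12 → found at 12.

4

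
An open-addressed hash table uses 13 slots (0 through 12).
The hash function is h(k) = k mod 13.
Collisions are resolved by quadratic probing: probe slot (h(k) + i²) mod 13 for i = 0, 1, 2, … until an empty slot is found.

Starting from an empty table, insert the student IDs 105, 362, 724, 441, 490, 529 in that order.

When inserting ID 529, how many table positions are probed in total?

Insert 105: h=1, slot 1 empty => index 1.
Insert 362: h=11, slot 11 empty => index 11.
Insert 724: h=9, slot 9 empty => index 9.
Insert 441: h=12, slot 12 empty => index 12.
Insert 490: h=9, slot 9 occupied => index 10.
Insert 529: h=9, slots 9,10 occupied => index 0.
Table: [529, 105, —, —, —, —, —, —, —, 724, 490, 362, 441]

3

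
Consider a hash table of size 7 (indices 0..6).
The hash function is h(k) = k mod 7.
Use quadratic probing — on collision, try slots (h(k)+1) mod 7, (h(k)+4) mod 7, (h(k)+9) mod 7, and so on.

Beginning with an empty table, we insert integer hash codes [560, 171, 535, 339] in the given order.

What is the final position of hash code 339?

5

560: h=0 -> slot 0
171: h=3 -> slot 3
535: h=3, probe 3,4 -> slot 4
339: h=3, probe 3,4,0,5 -> slot 5
Table: [560, _, _, 171, 535, 339, _]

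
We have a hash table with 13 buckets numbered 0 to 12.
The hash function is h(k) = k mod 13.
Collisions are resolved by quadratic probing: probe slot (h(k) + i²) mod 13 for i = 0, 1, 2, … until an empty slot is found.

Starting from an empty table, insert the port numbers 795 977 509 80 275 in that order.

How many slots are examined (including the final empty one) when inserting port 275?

5

795: h=2 => slot 2
977: h=2, probe 2,3 => slot 3
509: h=2, probe 2,3,6 => slot 6
80: h=2, probe 2,3,6,11 => slot 11
275: h=2, probe 2,3,6,11,5 => slot 5
Table: [-, -, 795, 977, -, 275, 509, -, -, -, -, 80, -]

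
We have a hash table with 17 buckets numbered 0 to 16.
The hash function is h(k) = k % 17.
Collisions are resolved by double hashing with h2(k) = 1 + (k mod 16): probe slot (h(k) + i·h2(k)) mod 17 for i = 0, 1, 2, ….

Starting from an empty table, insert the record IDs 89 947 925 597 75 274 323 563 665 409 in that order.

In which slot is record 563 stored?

Insert 89: h=4, slot 4 empty -> index 4.
Insert 947: h=12, slot 12 empty -> index 12.
Insert 925: h=7, slot 7 empty -> index 7.
Insert 597: h=2, slot 2 empty -> index 2.
Insert 75: h=7, h2=12, slots 7,2 occupied -> index 14.
Insert 274: h=2, h2=3, slot 2 occupied -> index 5.
Insert 323: h=0, slot 0 empty -> index 0.
Insert 563: h=2, h2=4, slot 2 occupied -> index 6.
Insert 665: h=2, h2=10, slots 2,12,5 occupied -> index 15.
Insert 409: h=1, slot 1 empty -> index 1.
Table: [323, 409, 597, ., 89, 274, 563, 925, ., ., ., ., 947, ., 75, 665, .]

6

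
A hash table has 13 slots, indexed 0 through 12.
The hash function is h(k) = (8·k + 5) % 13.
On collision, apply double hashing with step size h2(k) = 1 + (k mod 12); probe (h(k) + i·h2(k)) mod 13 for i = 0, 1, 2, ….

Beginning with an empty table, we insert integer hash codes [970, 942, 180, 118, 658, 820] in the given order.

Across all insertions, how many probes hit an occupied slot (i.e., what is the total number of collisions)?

970 hashes to 4; slot 4 is free → place at 4.
942 hashes to 1; slot 1 is free → place at 1.
180 hashes to 2; slot 2 is free → place at 2.
118 hashes to 0; slot 0 is free → place at 0.
658 hashes to 4, h2=11; 4,2,0 taken → place at 11.
820 hashes to 0, h2=5; 0 taken → place at 5.
Table: [118, 942, 180, -, 970, 820, -, -, -, -, -, 658, -]

4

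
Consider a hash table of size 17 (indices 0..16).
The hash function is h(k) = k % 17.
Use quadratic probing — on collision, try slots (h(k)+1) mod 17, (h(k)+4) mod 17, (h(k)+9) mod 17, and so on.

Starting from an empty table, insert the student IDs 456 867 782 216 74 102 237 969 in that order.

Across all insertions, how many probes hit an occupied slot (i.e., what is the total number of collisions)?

6

456 hashes to 14; slot 14 is free -> place at 14.
867 hashes to 0; slot 0 is free -> place at 0.
782 hashes to 0; 0 taken -> place at 1.
216 hashes to 12; slot 12 is free -> place at 12.
74 hashes to 6; slot 6 is free -> place at 6.
102 hashes to 0; 0,1 taken -> place at 4.
237 hashes to 16; slot 16 is free -> place at 16.
969 hashes to 0; 0,1,4 taken -> place at 9.
Table: [867, 782, -, -, 102, -, 74, -, -, 969, -, -, 216, -, 456, -, 237]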